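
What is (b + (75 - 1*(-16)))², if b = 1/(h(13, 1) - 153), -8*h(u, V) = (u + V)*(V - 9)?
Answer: 159971904/19321 ≈ 8279.7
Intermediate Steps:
h(u, V) = -(-9 + V)*(V + u)/8 (h(u, V) = -(u + V)*(V - 9)/8 = -(V + u)*(-9 + V)/8 = -(-9 + V)*(V + u)/8)
b = -1/139 (b = 1/((-⅛*1² + (9/8)*1 + (9/8)*13 - ⅛*1*13) - 153) = 1/((-⅛*1 + 9/8 + 117/8 - 13/8) - 153) = 1/((-⅛ + 9/8 + 117/8 - 13/8) - 153) = 1/(14 - 153) = 1/(-139) = -1/139 ≈ -0.0071942)
(b + (75 - 1*(-16)))² = (-1/139 + (75 - 1*(-16)))² = (-1/139 + (75 + 16))² = (-1/139 + 91)² = (12648/139)² = 159971904/19321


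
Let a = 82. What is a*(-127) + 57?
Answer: -10357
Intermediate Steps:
a*(-127) + 57 = 82*(-127) + 57 = -10414 + 57 = -10357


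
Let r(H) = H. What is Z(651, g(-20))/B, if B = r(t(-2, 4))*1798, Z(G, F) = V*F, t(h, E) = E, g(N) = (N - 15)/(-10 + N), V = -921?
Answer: -2149/14384 ≈ -0.14940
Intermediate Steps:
g(N) = (-15 + N)/(-10 + N)
Z(G, F) = -921*F
B = 7192 (B = 4*1798 = 7192)
Z(651, g(-20))/B = -921*(-15 - 20)/(-10 - 20)/7192 = -921*(-35)/(-30)*(1/7192) = -(-307)*(-35)/10*(1/7192) = -921*7/6*(1/7192) = -2149/2*1/7192 = -2149/14384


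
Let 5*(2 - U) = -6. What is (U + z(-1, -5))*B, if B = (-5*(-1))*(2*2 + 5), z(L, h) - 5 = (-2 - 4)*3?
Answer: -441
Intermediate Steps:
U = 16/5 (U = 2 - 1/5*(-6) = 2 + 6/5 = 16/5 ≈ 3.2000)
z(L, h) = -13 (z(L, h) = 5 + (-2 - 4)*3 = 5 - 6*3 = 5 - 18 = -13)
B = 45 (B = 5*(4 + 5) = 5*9 = 45)
(U + z(-1, -5))*B = (16/5 - 13)*45 = -49/5*45 = -441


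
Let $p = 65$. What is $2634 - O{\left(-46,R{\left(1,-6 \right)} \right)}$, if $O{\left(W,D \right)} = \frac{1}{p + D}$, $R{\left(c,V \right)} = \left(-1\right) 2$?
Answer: $\frac{165941}{63} \approx 2634.0$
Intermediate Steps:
$R{\left(c,V \right)} = -2$
$O{\left(W,D \right)} = \frac{1}{65 + D}$
$2634 - O{\left(-46,R{\left(1,-6 \right)} \right)} = 2634 - \frac{1}{65 - 2} = 2634 - \frac{1}{63} = \frac{165941}{63}$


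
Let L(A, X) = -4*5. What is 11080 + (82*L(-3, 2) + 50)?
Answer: 9490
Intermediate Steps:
L(A, X) = -20
11080 + (82*L(-3, 2) + 50) = 11080 + (82*(-20) + 50) = 11080 + (-1640 + 50) = 11080 - 1590 = 9490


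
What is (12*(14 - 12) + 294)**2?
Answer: 101124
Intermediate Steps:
(12*(14 - 12) + 294)**2 = (12*2 + 294)**2 = (24 + 294)**2 = 318**2 = 101124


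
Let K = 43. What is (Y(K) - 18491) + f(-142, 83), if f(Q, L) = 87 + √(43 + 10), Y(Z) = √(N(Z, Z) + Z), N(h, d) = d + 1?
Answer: -18404 + √53 + √87 ≈ -18387.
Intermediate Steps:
N(h, d) = 1 + d
Y(Z) = √(1 + 2*Z) (Y(Z) = √((1 + Z) + Z) = √(1 + 2*Z))
f(Q, L) = 87 + √53
(Y(K) - 18491) + f(-142, 83) = (√(1 + 2*43) - 18491) + (87 + √53) = (√(1 + 86) - 18491) + (87 + √53) = (√87 - 18491) + (87 + √53) = (-18491 + √87) + (87 + √53) = -18404 + √53 + √87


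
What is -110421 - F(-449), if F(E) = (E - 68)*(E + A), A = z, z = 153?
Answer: -263453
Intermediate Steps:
A = 153
F(E) = (-68 + E)*(153 + E) (F(E) = (E - 68)*(E + 153) = (-68 + E)*(153 + E))
-110421 - F(-449) = -110421 - (-10404 + (-449)² + 85*(-449)) = -110421 - (-10404 + 201601 - 38165) = -110421 - 1*153032 = -110421 - 153032 = -263453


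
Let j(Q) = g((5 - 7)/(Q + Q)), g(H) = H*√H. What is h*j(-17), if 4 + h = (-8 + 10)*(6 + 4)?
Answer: 16*√17/289 ≈ 0.22827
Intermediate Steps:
g(H) = H^(3/2)
h = 16 (h = -4 + (-8 + 10)*(6 + 4) = -4 + 2*10 = -4 + 20 = 16)
j(Q) = (-1/Q)^(3/2) (j(Q) = ((5 - 7)/(Q + Q))^(3/2) = (-2*1/(2*Q))^(3/2) = (-1/Q)^(3/2))
h*j(-17) = 16*(-1/(-17))^(3/2) = 16*(-1*(-1/17))^(3/2) = 16*(1/17)^(3/2) = 16*(√17/289) = 16*√17/289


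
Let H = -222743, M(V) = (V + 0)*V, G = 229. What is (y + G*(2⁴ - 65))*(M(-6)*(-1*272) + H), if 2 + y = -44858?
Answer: 13040795335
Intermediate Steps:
M(V) = V² (M(V) = V*V = V²)
y = -44860 (y = -2 - 44858 = -44860)
(y + G*(2⁴ - 65))*(M(-6)*(-1*272) + H) = (-44860 + 229*(2⁴ - 65))*((-6)²*(-1*272) - 222743) = (-44860 + 229*(16 - 65))*(36*(-272) - 222743) = (-44860 + 229*(-49))*(-9792 - 222743) = (-44860 - 11221)*(-232535) = -56081*(-232535) = 13040795335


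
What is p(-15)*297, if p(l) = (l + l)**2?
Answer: 267300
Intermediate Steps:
p(l) = 4*l**2 (p(l) = (2*l)**2 = 4*l**2)
p(-15)*297 = (4*(-15)**2)*297 = (4*225)*297 = 900*297 = 267300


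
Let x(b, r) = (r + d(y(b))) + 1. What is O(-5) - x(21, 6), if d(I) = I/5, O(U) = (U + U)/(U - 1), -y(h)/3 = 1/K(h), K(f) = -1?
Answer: -89/15 ≈ -5.9333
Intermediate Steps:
y(h) = 3 (y(h) = -3/(-1) = -3*(-1) = 3)
O(U) = 2*U/(-1 + U) (O(U) = (2*U)/(-1 + U) = 2*U/(-1 + U))
d(I) = I/5 (d(I) = I*(1/5) = I/5)
x(b, r) = 8/5 + r (x(b, r) = (r + (1/5)*3) + 1 = (r + 3/5) + 1 = (3/5 + r) + 1 = 8/5 + r)
O(-5) - x(21, 6) = 2*(-5)/(-1 - 5) - (8/5 + 6) = 2*(-5)/(-6) - 1*38/5 = 2*(-5)*(-1/6) - 38/5 = 5/3 - 38/5 = -89/15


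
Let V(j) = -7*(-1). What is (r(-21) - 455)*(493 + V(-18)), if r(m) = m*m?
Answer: -7000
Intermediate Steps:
V(j) = 7
r(m) = m²
(r(-21) - 455)*(493 + V(-18)) = ((-21)² - 455)*(493 + 7) = (441 - 455)*500 = -14*500 = -7000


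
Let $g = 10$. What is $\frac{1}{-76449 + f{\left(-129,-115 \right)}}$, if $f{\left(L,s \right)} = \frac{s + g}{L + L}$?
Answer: $- \frac{86}{6574579} \approx -1.3081 \cdot 10^{-5}$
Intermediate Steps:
$f{\left(L,s \right)} = \frac{10 + s}{2 L}$ ($f{\left(L,s \right)} = \frac{s + 10}{L + L} = \frac{10 + s}{2 L}$)
$\frac{1}{-76449 + f{\left(-129,-115 \right)}} = \frac{1}{-76449 + \frac{10 - 115}{2 \left(-129\right)}} = \frac{1}{-76449 + \frac{1}{2} \left(- \frac{1}{129}\right) \left(-105\right)} = \frac{1}{-76449 + \frac{35}{86}} = \frac{1}{- \frac{6574579}{86}} = - \frac{86}{6574579}$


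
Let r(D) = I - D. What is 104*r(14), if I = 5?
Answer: -936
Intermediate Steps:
r(D) = 5 - D
104*r(14) = 104*(5 - 1*14) = 104*(5 - 14) = 104*(-9) = -936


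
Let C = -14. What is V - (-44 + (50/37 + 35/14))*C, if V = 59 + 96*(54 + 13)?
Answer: 219370/37 ≈ 5928.9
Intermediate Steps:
V = 6491 (V = 59 + 96*67 = 59 + 6432 = 6491)
V - (-44 + (50/37 + 35/14))*C = 6491 - (-44 + (50/37 + 35/14))*(-14) = 6491 - (-44 + (50*(1/37) + 35*(1/14)))*(-14) = 6491 - (-44 + (50/37 + 5/2))*(-14) = 6491 - (-44 + 285/74)*(-14) = 6491 - (-2971)*(-14)/74 = 6491 - 1*20797/37 = 6491 - 20797/37 = 219370/37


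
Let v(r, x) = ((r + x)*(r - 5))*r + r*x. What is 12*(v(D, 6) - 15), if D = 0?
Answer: -180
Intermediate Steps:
v(r, x) = r*x + r*(-5 + r)*(r + x) (v(r, x) = ((r + x)*(-5 + r))*r + r*x = ((-5 + r)*(r + x))*r + r*x = r*(-5 + r)*(r + x) + r*x = r*x + r*(-5 + r)*(r + x))
12*(v(D, 6) - 15) = 12*(0*(0**2 - 5*0 - 4*6 + 0*6) - 15) = 12*(0*(0 + 0 - 24 + 0) - 15) = 12*(0*(-24) - 15) = 12*(0 - 15) = 12*(-15) = -180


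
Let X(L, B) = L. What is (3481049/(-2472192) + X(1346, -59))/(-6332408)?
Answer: -3324089383/15654928398336 ≈ -0.00021234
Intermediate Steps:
(3481049/(-2472192) + X(1346, -59))/(-6332408) = (3481049/(-2472192) + 1346)/(-6332408) = (3481049*(-1/2472192) + 1346)*(-1/6332408) = (-3481049/2472192 + 1346)*(-1/6332408) = (3324089383/2472192)*(-1/6332408) = -3324089383/15654928398336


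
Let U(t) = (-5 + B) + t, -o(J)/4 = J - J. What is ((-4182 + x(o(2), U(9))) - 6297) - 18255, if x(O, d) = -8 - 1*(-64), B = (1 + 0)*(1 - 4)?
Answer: -28678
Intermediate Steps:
o(J) = 0 (o(J) = -4*(J - J) = -4*0 = 0)
B = -3 (B = 1*(-3) = -3)
U(t) = -8 + t (U(t) = (-5 - 3) + t = -8 + t)
x(O, d) = 56 (x(O, d) = -8 + 64 = 56)
((-4182 + x(o(2), U(9))) - 6297) - 18255 = ((-4182 + 56) - 6297) - 18255 = (-4126 - 6297) - 18255 = -10423 - 18255 = -28678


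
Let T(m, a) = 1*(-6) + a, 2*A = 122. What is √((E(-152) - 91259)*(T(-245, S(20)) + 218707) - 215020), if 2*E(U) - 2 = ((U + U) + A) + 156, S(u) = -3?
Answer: I*√19967670467 ≈ 1.4131e+5*I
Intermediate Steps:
A = 61 (A = (½)*122 = 61)
T(m, a) = -6 + a
E(U) = 219/2 + U (E(U) = 1 + (((U + U) + 61) + 156)/2 = 1 + ((2*U + 61) + 156)/2 = 1 + ((61 + 2*U) + 156)/2 = 1 + (217 + 2*U)/2 = 1 + (217/2 + U) = 219/2 + U)
√((E(-152) - 91259)*(T(-245, S(20)) + 218707) - 215020) = √(((219/2 - 152) - 91259)*((-6 - 3) + 218707) - 215020) = √((-85/2 - 91259)*(-9 + 218707) - 215020) = √(-182603/2*218698 - 215020) = √(-19967455447 - 215020) = √(-19967670467) = I*√19967670467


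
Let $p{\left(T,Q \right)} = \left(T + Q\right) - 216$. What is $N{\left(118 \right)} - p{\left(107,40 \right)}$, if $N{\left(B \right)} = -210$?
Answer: $-141$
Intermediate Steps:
$p{\left(T,Q \right)} = -216 + Q + T$ ($p{\left(T,Q \right)} = \left(Q + T\right) - 216 = -216 + Q + T$)
$N{\left(118 \right)} - p{\left(107,40 \right)} = -210 - \left(-216 + 40 + 107\right) = -210 - -69 = -210 + 69 = -141$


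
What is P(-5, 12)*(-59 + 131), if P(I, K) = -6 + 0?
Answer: -432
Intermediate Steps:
P(I, K) = -6
P(-5, 12)*(-59 + 131) = -6*(-59 + 131) = -6*72 = -432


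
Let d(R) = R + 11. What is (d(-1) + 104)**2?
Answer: 12996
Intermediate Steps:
d(R) = 11 + R
(d(-1) + 104)**2 = ((11 - 1) + 104)**2 = (10 + 104)**2 = 114**2 = 12996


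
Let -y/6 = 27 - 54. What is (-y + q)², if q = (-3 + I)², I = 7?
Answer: 21316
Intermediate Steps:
y = 162 (y = -6*(27 - 54) = -6*(-27) = 162)
q = 16 (q = (-3 + 7)² = 4² = 16)
(-y + q)² = (-1*162 + 16)² = (-162 + 16)² = (-146)² = 21316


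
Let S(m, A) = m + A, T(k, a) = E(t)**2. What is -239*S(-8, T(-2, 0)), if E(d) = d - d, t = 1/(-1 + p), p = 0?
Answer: 1912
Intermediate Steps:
t = -1 (t = 1/(-1 + 0) = 1/(-1) = -1)
E(d) = 0
T(k, a) = 0 (T(k, a) = 0**2 = 0)
S(m, A) = A + m
-239*S(-8, T(-2, 0)) = -239*(0 - 8) = -239*(-8) = 1912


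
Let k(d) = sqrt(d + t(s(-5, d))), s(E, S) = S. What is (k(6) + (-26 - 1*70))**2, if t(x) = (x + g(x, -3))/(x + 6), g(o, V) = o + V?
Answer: 36891/4 - 288*sqrt(3) ≈ 8723.9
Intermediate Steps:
g(o, V) = V + o
t(x) = (-3 + 2*x)/(6 + x) (t(x) = (x + (-3 + x))/(x + 6) = (-3 + 2*x)/(6 + x))
k(d) = sqrt(d + (-3 + 2*d)/(6 + d))
(k(6) + (-26 - 1*70))**2 = (sqrt((-3 + 6**2 + 8*6)/(6 + 6)) + (-26 - 1*70))**2 = (sqrt((-3 + 36 + 48)/12) + (-26 - 70))**2 = (sqrt((1/12)*81) - 96)**2 = (sqrt(27/4) - 96)**2 = (3*sqrt(3)/2 - 96)**2 = (-96 + 3*sqrt(3)/2)**2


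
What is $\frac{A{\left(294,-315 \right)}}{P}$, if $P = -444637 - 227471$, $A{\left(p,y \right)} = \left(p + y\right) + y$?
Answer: $\frac{28}{56009} \approx 0.00049992$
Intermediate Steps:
$A{\left(p,y \right)} = p + 2 y$
$P = -672108$ ($P = -444637 - 227471 = -672108$)
$\frac{A{\left(294,-315 \right)}}{P} = \frac{294 + 2 \left(-315\right)}{-672108} = \left(294 - 630\right) \left(- \frac{1}{672108}\right) = \left(-336\right) \left(- \frac{1}{672108}\right) = \frac{28}{56009}$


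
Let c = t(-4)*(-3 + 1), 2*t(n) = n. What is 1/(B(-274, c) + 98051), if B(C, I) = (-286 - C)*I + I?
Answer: 1/98007 ≈ 1.0203e-5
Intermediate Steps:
t(n) = n/2
c = 4 (c = ((½)*(-4))*(-3 + 1) = -2*(-2) = 4)
B(C, I) = I + I*(-286 - C) (B(C, I) = I*(-286 - C) + I = I + I*(-286 - C))
1/(B(-274, c) + 98051) = 1/(-1*4*(285 - 274) + 98051) = 1/(-1*4*11 + 98051) = 1/(-44 + 98051) = 1/98007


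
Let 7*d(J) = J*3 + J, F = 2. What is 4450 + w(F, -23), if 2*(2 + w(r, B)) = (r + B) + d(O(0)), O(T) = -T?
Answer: 8875/2 ≈ 4437.5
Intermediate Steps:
d(J) = 4*J/7 (d(J) = (J*3 + J)/7 = (3*J + J)/7 = (4*J)/7 = 4*J/7)
w(r, B) = -2 + B/2 + r/2 (w(r, B) = -2 + ((r + B) + 4*(-1*0)/7)/2 = -2 + ((B + r) + (4/7)*0)/2 = -2 + ((B + r) + 0)/2 = -2 + (B + r)/2 = -2 + (B/2 + r/2) = -2 + B/2 + r/2)
4450 + w(F, -23) = 4450 + (-2 + (½)*(-23) + (½)*2) = 4450 + (-2 - 23/2 + 1) = 4450 - 25/2 = 8875/2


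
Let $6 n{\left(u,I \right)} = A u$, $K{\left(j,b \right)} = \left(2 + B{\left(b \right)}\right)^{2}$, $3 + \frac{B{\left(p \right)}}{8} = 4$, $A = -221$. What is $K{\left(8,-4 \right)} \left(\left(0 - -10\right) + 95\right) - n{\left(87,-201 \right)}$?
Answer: $\frac{27409}{2} \approx 13705.0$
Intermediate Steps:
$B{\left(p \right)} = 8$ ($B{\left(p \right)} = -24 + 8 \cdot 4 = -24 + 32 = 8$)
$K{\left(j,b \right)} = 100$ ($K{\left(j,b \right)} = \left(2 + 8\right)^{2} = 10^{2} = 100$)
$n{\left(u,I \right)} = - \frac{221 u}{6}$ ($n{\left(u,I \right)} = \frac{\left(-221\right) u}{6} = - \frac{221 u}{6}$)
$K{\left(8,-4 \right)} \left(\left(0 - -10\right) + 95\right) - n{\left(87,-201 \right)} = 100 \left(\left(0 - -10\right) + 95\right) - \left(- \frac{221}{6}\right) 87 = 100 \left(\left(0 + 10\right) + 95\right) - - \frac{6409}{2} = 100 \left(10 + 95\right) + \frac{6409}{2} = 100 \cdot 105 + \frac{6409}{2} = 10500 + \frac{6409}{2} = \frac{27409}{2}$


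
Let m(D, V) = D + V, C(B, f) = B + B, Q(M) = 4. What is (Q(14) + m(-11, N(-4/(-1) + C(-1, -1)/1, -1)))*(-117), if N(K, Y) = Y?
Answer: 936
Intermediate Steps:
C(B, f) = 2*B
(Q(14) + m(-11, N(-4/(-1) + C(-1, -1)/1, -1)))*(-117) = (4 + (-11 - 1))*(-117) = (4 - 12)*(-117) = -8*(-117) = 936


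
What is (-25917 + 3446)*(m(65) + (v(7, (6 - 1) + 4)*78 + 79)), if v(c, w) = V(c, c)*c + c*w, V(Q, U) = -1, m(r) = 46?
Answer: -100962203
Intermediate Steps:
v(c, w) = -c + c*w
(-25917 + 3446)*(m(65) + (v(7, (6 - 1) + 4)*78 + 79)) = (-25917 + 3446)*(46 + ((7*(-1 + ((6 - 1) + 4)))*78 + 79)) = -22471*(46 + ((7*(-1 + (5 + 4)))*78 + 79)) = -22471*(46 + ((7*(-1 + 9))*78 + 79)) = -22471*(46 + ((7*8)*78 + 79)) = -22471*(46 + (56*78 + 79)) = -22471*(46 + (4368 + 79)) = -22471*(46 + 4447) = -22471*4493 = -100962203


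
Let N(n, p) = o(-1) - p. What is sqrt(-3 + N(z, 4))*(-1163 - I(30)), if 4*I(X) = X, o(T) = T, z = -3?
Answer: -2341*I*sqrt(2) ≈ -3310.7*I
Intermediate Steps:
I(X) = X/4
N(n, p) = -1 - p
sqrt(-3 + N(z, 4))*(-1163 - I(30)) = sqrt(-3 + (-1 - 1*4))*(-1163 - 30/4) = sqrt(-3 + (-1 - 4))*(-1163 - 1*15/2) = sqrt(-3 - 5)*(-1163 - 15/2) = sqrt(-8)*(-2341/2) = (2*I*sqrt(2))*(-2341/2) = -2341*I*sqrt(2)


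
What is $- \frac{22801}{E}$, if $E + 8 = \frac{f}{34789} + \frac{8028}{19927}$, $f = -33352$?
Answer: $\frac{15806574428803}{5931242436} \approx 2665.0$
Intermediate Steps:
$E = - \frac{5931242436}{693240403}$ ($E = -8 + \left(- \frac{33352}{34789} + \frac{8028}{19927}\right) = -8 - \frac{385319212}{693240403} = - \frac{5931242436}{693240403} \approx -8.5558$)
$- \frac{22801}{E} = - \frac{22801}{- \frac{5931242436}{693240403}} = \left(-22801\right) \left(- \frac{693240403}{5931242436}\right) = \frac{15806574428803}{5931242436}$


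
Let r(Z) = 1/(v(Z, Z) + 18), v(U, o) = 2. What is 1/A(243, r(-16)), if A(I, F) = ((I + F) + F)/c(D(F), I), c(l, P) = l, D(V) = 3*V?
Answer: 3/4862 ≈ 0.00061703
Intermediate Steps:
r(Z) = 1/20 (r(Z) = 1/(2 + 18) = 1/20)
A(I, F) = (I + 2*F)/(3*F) (A(I, F) = ((I + F) + F)/((3*F)) = ((F + I) + F)*(1/(3*F)) = (I + 2*F)*(1/(3*F)) = (I + 2*F)/(3*F))
1/A(243, r(-16)) = 1/((243 + 2*(1/20))/(3*(1/20))) = 1/((⅓)*20*(243 + ⅒)) = 1/((⅓)*20*(2431/10)) = 1/(4862/3) = 3/4862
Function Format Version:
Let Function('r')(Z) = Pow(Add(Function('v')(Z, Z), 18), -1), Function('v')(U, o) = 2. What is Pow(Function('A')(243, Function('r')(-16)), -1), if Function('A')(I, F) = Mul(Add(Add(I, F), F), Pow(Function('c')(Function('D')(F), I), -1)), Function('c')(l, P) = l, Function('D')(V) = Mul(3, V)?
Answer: Rational(3, 4862) ≈ 0.00061703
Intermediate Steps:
Function('r')(Z) = Rational(1, 20) (Function('r')(Z) = Pow(Add(2, 18), -1) = Pow(20, -1) = Rational(1, 20))
Function('A')(I, F) = Mul(Rational(1, 3), Pow(F, -1), Add(I, Mul(2, F))) (Function('A')(I, F) = Mul(Add(Add(I, F), F), Pow(Mul(3, F), -1)) = Mul(Add(Add(F, I), F), Mul(Rational(1, 3), Pow(F, -1))) = Mul(Add(I, Mul(2, F)), Mul(Rational(1, 3), Pow(F, -1))) = Mul(Rational(1, 3), Pow(F, -1), Add(I, Mul(2, F))))
Pow(Function('A')(243, Function('r')(-16)), -1) = Pow(Mul(Rational(1, 3), Pow(Rational(1, 20), -1), Add(243, Mul(2, Rational(1, 20)))), -1) = Pow(Mul(Rational(1, 3), 20, Add(243, Rational(1, 10))), -1) = Pow(Mul(Rational(1, 3), 20, Rational(2431, 10)), -1) = Pow(Rational(4862, 3), -1) = Rational(3, 4862)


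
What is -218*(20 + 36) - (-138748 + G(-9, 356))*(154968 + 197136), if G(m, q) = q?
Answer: 48728364560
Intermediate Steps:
-218*(20 + 36) - (-138748 + G(-9, 356))*(154968 + 197136) = -218*(20 + 36) - (-138748 + 356)*(154968 + 197136) = -218*56 - (-138392)*352104 = -12208 - 1*(-48728376768) = -12208 + 48728376768 = 48728364560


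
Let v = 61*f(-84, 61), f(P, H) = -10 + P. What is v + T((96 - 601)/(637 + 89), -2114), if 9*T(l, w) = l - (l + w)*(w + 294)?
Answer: -314628449/726 ≈ -4.3337e+5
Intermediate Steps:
T(l, w) = l/9 - (294 + w)*(l + w)/9 (T(l, w) = (l - (l + w)*(w + 294))/9 = (l - (l + w)*(294 + w))/9 = (l - (294 + w)*(l + w))/9 = l/9 - (294 + w)*(l + w)/9)
v = -5734 (v = 61*(-10 - 84) = 61*(-94) = -5734)
v + T((96 - 601)/(637 + 89), -2114) = -5734 + (-293*(96 - 601)/(9*(637 + 89)) - 98/3*(-2114) - ⅑*(-2114)² - ⅑*(96 - 601)/(637 + 89)*(-2114)) = -5734 + (-(-147965)/(9*726) + 207172/3 - ⅑*4468996 - ⅑*(-505/726)*(-2114)) = -5734 + (-(-147965)/(9*726) + 207172/3 - 4468996/9 - ⅑*(-505*1/726)*(-2114)) = -5734 + (-293/9*(-505/726) + 207172/3 - 4468996/9 - ⅑*(-505/726)*(-2114)) = -5734 + (147965/6534 + 207172/3 - 4468996/9 - 533785/3267) = -5734 - 310465565/726 = -314628449/726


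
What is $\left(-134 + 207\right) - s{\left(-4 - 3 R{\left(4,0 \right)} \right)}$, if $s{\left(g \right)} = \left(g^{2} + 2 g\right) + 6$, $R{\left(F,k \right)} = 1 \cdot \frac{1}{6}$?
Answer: $\frac{223}{4} \approx 55.75$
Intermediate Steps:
$R{\left(F,k \right)} = \frac{1}{6}$ ($R{\left(F,k \right)} = 1 \cdot \frac{1}{6} = \frac{1}{6}$)
$s{\left(g \right)} = 6 + g^{2} + 2 g$
$\left(-134 + 207\right) - s{\left(-4 - 3 R{\left(4,0 \right)} \right)} = \left(-134 + 207\right) - \left(6 + \left(-4 - \frac{1}{2}\right)^{2} + 2 \left(-4 - \frac{1}{2}\right)\right) = 73 - \left(6 + \left(-4 - \frac{1}{2}\right)^{2} + 2 \left(-4 - \frac{1}{2}\right)\right) = 73 - \left(6 + \left(- \frac{9}{2}\right)^{2} + 2 \left(- \frac{9}{2}\right)\right) = 73 - \left(6 + \frac{81}{4} - 9\right) = 73 - \frac{69}{4} = \frac{223}{4}$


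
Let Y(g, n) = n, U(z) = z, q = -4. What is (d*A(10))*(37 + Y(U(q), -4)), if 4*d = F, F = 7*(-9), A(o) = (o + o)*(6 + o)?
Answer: -166320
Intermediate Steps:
A(o) = 2*o*(6 + o) (A(o) = (2*o)*(6 + o) = 2*o*(6 + o))
F = -63
d = -63/4 (d = (¼)*(-63) = -63/4 ≈ -15.750)
(d*A(10))*(37 + Y(U(q), -4)) = (-63*10*(6 + 10)/2)*(37 - 4) = -63*10*16/2*33 = -63/4*320*33 = -5040*33 = -166320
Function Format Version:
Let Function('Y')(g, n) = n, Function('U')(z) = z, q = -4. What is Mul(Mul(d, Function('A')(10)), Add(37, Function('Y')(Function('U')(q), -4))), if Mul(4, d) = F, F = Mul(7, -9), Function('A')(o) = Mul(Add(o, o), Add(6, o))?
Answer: -166320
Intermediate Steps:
Function('A')(o) = Mul(2, o, Add(6, o)) (Function('A')(o) = Mul(Mul(2, o), Add(6, o)) = Mul(2, o, Add(6, o)))
F = -63
d = Rational(-63, 4) (d = Mul(Rational(1, 4), -63) = Rational(-63, 4) ≈ -15.750)
Mul(Mul(d, Function('A')(10)), Add(37, Function('Y')(Function('U')(q), -4))) = Mul(Mul(Rational(-63, 4), Mul(2, 10, Add(6, 10))), Add(37, -4)) = Mul(Mul(Rational(-63, 4), Mul(2, 10, 16)), 33) = Mul(Mul(Rational(-63, 4), 320), 33) = Mul(-5040, 33) = -166320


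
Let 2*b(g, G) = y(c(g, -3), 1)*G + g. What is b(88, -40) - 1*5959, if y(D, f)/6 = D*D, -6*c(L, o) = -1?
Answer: -17755/3 ≈ -5918.3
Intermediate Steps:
c(L, o) = ⅙ (c(L, o) = -⅙*(-1) = ⅙)
y(D, f) = 6*D² (y(D, f) = 6*(D*D) = 6*D²)
b(g, G) = g/2 + G/12 (b(g, G) = ((6*(⅙)²)*G + g)/2 = ((6*(1/36))*G + g)/2 = (G/6 + g)/2 = (g + G/6)/2 = g/2 + G/12)
b(88, -40) - 1*5959 = ((½)*88 + (1/12)*(-40)) - 1*5959 = (44 - 10/3) - 5959 = 122/3 - 5959 = -17755/3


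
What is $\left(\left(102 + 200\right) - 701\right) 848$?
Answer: $-338352$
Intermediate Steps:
$\left(\left(102 + 200\right) - 701\right) 848 = \left(302 - 701\right) 848 = \left(-399\right) 848 = -338352$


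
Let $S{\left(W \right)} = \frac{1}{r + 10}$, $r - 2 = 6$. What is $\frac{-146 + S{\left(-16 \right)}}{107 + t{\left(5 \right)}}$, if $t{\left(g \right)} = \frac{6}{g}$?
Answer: $- \frac{13135}{9738} \approx -1.3488$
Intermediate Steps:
$r = 8$ ($r = 2 + 6 = 8$)
$S{\left(W \right)} = \frac{1}{18}$ ($S{\left(W \right)} = \frac{1}{8 + 10} = \frac{1}{18}$)
$\frac{-146 + S{\left(-16 \right)}}{107 + t{\left(5 \right)}} = \frac{-146 + \frac{1}{18}}{107 + \frac{6}{5}} = - \frac{2627}{18 \left(107 + 6 \cdot \frac{1}{5}\right)} = - \frac{2627}{18 \left(107 + \frac{6}{5}\right)} = - \frac{2627}{18 \cdot \frac{541}{5}} = \left(- \frac{2627}{18}\right) \frac{5}{541} = - \frac{13135}{9738}$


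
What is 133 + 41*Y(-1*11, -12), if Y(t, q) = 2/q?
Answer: 757/6 ≈ 126.17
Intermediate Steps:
133 + 41*Y(-1*11, -12) = 133 + 41*(2/(-12)) = 133 + 41*(2*(-1/12)) = 133 + 41*(-⅙) = 133 - 41/6 = 757/6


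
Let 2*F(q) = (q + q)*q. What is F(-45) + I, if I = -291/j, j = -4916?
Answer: 9955191/4916 ≈ 2025.1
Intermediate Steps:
F(q) = q² (F(q) = ((q + q)*q)/2 = ((2*q)*q)/2 = (2*q²)/2 = q²)
I = 291/4916 (I = -291/(-4916) = -291*(-1/4916) = 291/4916 ≈ 0.059194)
F(-45) + I = (-45)² + 291/4916 = 2025 + 291/4916 = 9955191/4916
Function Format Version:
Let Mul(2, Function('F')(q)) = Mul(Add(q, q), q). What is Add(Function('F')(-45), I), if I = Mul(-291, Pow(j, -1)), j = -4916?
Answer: Rational(9955191, 4916) ≈ 2025.1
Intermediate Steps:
Function('F')(q) = Pow(q, 2) (Function('F')(q) = Mul(Rational(1, 2), Mul(Add(q, q), q)) = Mul(Rational(1, 2), Mul(Mul(2, q), q)) = Mul(Rational(1, 2), Mul(2, Pow(q, 2))) = Pow(q, 2))
I = Rational(291, 4916) (I = Mul(-291, Pow(-4916, -1)) = Mul(-291, Rational(-1, 4916)) = Rational(291, 4916) ≈ 0.059194)
Add(Function('F')(-45), I) = Add(Pow(-45, 2), Rational(291, 4916)) = Add(2025, Rational(291, 4916)) = Rational(9955191, 4916)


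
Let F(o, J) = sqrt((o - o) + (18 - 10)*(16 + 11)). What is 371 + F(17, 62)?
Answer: 371 + 6*sqrt(6) ≈ 385.70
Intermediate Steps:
F(o, J) = 6*sqrt(6) (F(o, J) = sqrt(0 + 8*27) = sqrt(0 + 216) = sqrt(216) = 6*sqrt(6))
371 + F(17, 62) = 371 + 6*sqrt(6)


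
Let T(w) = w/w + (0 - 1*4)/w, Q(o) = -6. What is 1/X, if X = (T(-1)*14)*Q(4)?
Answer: -1/420 ≈ -0.0023810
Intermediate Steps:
T(w) = 1 - 4/w (T(w) = 1 + (0 - 4)/w = 1 - 4/w)
X = -420 (X = (((-4 - 1)/(-1))*14)*(-6) = (-1*(-5)*14)*(-6) = (5*14)*(-6) = 70*(-6) = -420)
1/X = 1/(-420) = -1/420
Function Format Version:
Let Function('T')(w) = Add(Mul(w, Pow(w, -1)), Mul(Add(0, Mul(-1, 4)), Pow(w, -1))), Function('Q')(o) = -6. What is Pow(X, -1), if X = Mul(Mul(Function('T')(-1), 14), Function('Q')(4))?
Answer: Rational(-1, 420) ≈ -0.0023810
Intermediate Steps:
Function('T')(w) = Add(1, Mul(-4, Pow(w, -1))) (Function('T')(w) = Add(1, Mul(Add(0, -4), Pow(w, -1))) = Add(1, Mul(-4, Pow(w, -1))))
X = -420 (X = Mul(Mul(Mul(Pow(-1, -1), Add(-4, -1)), 14), -6) = Mul(Mul(Mul(-1, -5), 14), -6) = Mul(Mul(5, 14), -6) = Mul(70, -6) = -420)
Pow(X, -1) = Pow(-420, -1) = Rational(-1, 420)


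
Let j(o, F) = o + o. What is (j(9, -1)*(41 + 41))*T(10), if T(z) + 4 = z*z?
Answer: 141696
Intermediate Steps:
T(z) = -4 + z**2 (T(z) = -4 + z*z = -4 + z**2)
j(o, F) = 2*o
(j(9, -1)*(41 + 41))*T(10) = ((2*9)*(41 + 41))*(-4 + 10**2) = (18*82)*(-4 + 100) = 1476*96 = 141696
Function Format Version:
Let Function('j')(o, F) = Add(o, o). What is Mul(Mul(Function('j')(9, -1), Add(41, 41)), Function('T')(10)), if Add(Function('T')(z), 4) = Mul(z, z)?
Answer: 141696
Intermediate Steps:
Function('T')(z) = Add(-4, Pow(z, 2)) (Function('T')(z) = Add(-4, Mul(z, z)) = Add(-4, Pow(z, 2)))
Function('j')(o, F) = Mul(2, o)
Mul(Mul(Function('j')(9, -1), Add(41, 41)), Function('T')(10)) = Mul(Mul(Mul(2, 9), Add(41, 41)), Add(-4, Pow(10, 2))) = Mul(Mul(18, 82), Add(-4, 100)) = Mul(1476, 96) = 141696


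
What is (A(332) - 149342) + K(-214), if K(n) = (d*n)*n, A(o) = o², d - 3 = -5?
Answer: -130710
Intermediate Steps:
d = -2 (d = 3 - 5 = -2)
K(n) = -2*n² (K(n) = (-2*n)*n = -2*n²)
(A(332) - 149342) + K(-214) = (332² - 149342) - 2*(-214)² = (110224 - 149342) - 2*45796 = -39118 - 91592 = -130710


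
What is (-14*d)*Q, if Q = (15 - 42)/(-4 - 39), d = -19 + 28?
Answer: -3402/43 ≈ -79.116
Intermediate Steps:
d = 9
Q = 27/43 (Q = -27/(-43) = -27*(-1/43) = 27/43 ≈ 0.62791)
(-14*d)*Q = -14*9*(27/43) = -126*27/43 = -3402/43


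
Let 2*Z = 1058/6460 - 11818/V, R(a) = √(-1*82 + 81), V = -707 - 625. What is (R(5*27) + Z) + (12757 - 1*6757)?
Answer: 3229199798/537795 + I ≈ 6004.5 + 1.0*I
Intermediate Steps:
V = -1332
R(a) = I (R(a) = √(-82 + 81) = √(-1) = I)
Z = 2429798/537795 (Z = (1058/6460 - 11818/(-1332))/2 = (1058*(1/6460) - 11818*(-1/1332))/2 = (529/3230 + 5909/666)/2 = (½)*(4859596/537795) = 2429798/537795 ≈ 4.5181)
(R(5*27) + Z) + (12757 - 1*6757) = (I + 2429798/537795) + (12757 - 1*6757) = (2429798/537795 + I) + (12757 - 6757) = (2429798/537795 + I) + 6000 = 3229199798/537795 + I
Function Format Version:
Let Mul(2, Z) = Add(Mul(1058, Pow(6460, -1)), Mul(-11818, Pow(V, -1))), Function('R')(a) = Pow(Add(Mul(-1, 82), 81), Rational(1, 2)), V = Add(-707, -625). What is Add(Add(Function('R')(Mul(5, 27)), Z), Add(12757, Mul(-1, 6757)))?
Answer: Add(Rational(3229199798, 537795), I) ≈ Add(6004.5, Mul(1.0000, I))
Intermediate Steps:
V = -1332
Function('R')(a) = I (Function('R')(a) = Pow(Add(-82, 81), Rational(1, 2)) = Pow(-1, Rational(1, 2)) = I)
Z = Rational(2429798, 537795) (Z = Mul(Rational(1, 2), Add(Mul(1058, Pow(6460, -1)), Mul(-11818, Pow(-1332, -1)))) = Mul(Rational(1, 2), Add(Mul(1058, Rational(1, 6460)), Mul(-11818, Rational(-1, 1332)))) = Mul(Rational(1, 2), Add(Rational(529, 3230), Rational(5909, 666))) = Mul(Rational(1, 2), Rational(4859596, 537795)) = Rational(2429798, 537795) ≈ 4.5181)
Add(Add(Function('R')(Mul(5, 27)), Z), Add(12757, Mul(-1, 6757))) = Add(Add(I, Rational(2429798, 537795)), Add(12757, Mul(-1, 6757))) = Add(Add(Rational(2429798, 537795), I), Add(12757, -6757)) = Add(Add(Rational(2429798, 537795), I), 6000) = Add(Rational(3229199798, 537795), I)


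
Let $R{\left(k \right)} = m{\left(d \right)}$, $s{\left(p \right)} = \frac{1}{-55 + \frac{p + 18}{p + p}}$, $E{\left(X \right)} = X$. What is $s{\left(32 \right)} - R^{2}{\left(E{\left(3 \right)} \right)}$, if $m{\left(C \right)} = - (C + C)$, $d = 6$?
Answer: $- \frac{249872}{1735} \approx -144.02$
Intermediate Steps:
$m{\left(C \right)} = - 2 C$
$s{\left(p \right)} = \frac{1}{-55 + \frac{18 + p}{2 p}}$
$R{\left(k \right)} = -12$ ($R{\left(k \right)} = \left(-2\right) 6 = -12$)
$s{\left(32 \right)} - R^{2}{\left(E{\left(3 \right)} \right)} = \left(-2\right) 32 \frac{1}{-18 + 109 \cdot 32} - \left(-12\right)^{2} = \left(-2\right) 32 \frac{1}{-18 + 3488} - 144 = \left(-2\right) 32 \cdot \frac{1}{3470} - 144 = - \frac{32}{1735} - 144 = - \frac{249872}{1735}$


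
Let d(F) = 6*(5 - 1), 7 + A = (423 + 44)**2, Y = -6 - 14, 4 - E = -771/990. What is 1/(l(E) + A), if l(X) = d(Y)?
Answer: 1/218106 ≈ 4.5849e-6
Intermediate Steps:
E = 1577/330 (E = 4 - (-771)/990 = 4 - 1*(-257/330) = 4 + 257/330 = 1577/330 ≈ 4.7788)
Y = -20
A = 218082 (A = -7 + (423 + 44)**2 = -7 + 467**2 = -7 + 218089 = 218082)
d(F) = 24 (d(F) = 6*4 = 24)
l(X) = 24
1/(l(E) + A) = 1/(24 + 218082) = 1/218106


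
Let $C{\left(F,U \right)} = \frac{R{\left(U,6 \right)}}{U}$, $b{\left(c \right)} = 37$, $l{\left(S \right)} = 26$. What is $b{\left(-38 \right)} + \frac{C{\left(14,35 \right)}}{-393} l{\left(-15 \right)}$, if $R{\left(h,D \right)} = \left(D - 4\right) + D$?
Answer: $\frac{508727}{13755} \approx 36.985$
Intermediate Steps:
$R{\left(h,D \right)} = -4 + 2 D$ ($R{\left(h,D \right)} = \left(-4 + D\right) + D = -4 + 2 D$)
$C{\left(F,U \right)} = \frac{8}{U}$ ($C{\left(F,U \right)} = \frac{-4 + 2 \cdot 6}{U} = \frac{-4 + 12}{U} = \frac{8}{U}$)
$b{\left(-38 \right)} + \frac{C{\left(14,35 \right)}}{-393} l{\left(-15 \right)} = 37 + \frac{8 \cdot \frac{1}{35}}{-393} \cdot 26 = 37 + 8 \cdot \frac{1}{35} \left(- \frac{1}{393}\right) 26 = 37 + \frac{8}{35} \left(- \frac{1}{393}\right) 26 = 37 - \frac{208}{13755} = \frac{508727}{13755}$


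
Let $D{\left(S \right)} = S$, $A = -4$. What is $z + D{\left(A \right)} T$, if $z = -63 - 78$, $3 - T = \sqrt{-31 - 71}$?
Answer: $-153 + 4 i \sqrt{102} \approx -153.0 + 40.398 i$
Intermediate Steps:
$T = 3 - i \sqrt{102}$ ($T = 3 - \sqrt{-31 - 71} = 3 - \sqrt{-102} = 3 - i \sqrt{102} \approx 3.0 - 10.1 i$)
$z = -141$ ($z = -63 - 78 = -141$)
$z + D{\left(A \right)} T = -141 - 4 \left(3 - i \sqrt{102}\right) = -141 - \left(12 - 4 i \sqrt{102}\right) = -153 + 4 i \sqrt{102}$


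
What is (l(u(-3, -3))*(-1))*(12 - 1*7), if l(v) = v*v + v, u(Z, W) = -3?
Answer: -30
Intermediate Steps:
l(v) = v + v² (l(v) = v² + v = v + v²)
(l(u(-3, -3))*(-1))*(12 - 1*7) = (-3*(1 - 3)*(-1))*(12 - 1*7) = (-3*(-2)*(-1))*(12 - 7) = (6*(-1))*5 = -6*5 = -30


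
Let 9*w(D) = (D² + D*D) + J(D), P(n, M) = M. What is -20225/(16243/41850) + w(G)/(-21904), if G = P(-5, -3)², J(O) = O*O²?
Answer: -501078463461/9615856 ≈ -52110.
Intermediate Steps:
J(O) = O³
G = 9 (G = (-3)² = 9)
w(D) = D³/9 + 2*D²/9 (w(D) = ((D² + D*D) + D³)/9 = ((D² + D²) + D³)/9 = (2*D² + D³)/9 = (D³ + 2*D²)/9 = D³/9 + 2*D²/9)
-20225/(16243/41850) + w(G)/(-21904) = -20225/(16243/41850) + ((⅑)*9²*(2 + 9))/(-21904) = -20225/(16243*(1/41850)) + ((⅑)*81*11)*(-1/21904) = -20225/16243/41850 + 99*(-1/21904) = -20225*41850/16243 - 99/21904 = -846416250/16243 - 99/21904 = -501078463461/9615856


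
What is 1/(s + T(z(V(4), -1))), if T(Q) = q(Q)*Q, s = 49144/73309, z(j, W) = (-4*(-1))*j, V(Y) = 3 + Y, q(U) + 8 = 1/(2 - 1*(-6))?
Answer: -146618/32230981 ≈ -0.0045490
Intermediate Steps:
q(U) = -63/8 (q(U) = -8 + 1/(2 - 1*(-6)) = -8 + 1/(2 + 6) = -8 + 1/8 = -8 + ⅛ = -63/8)
z(j, W) = 4*j
s = 49144/73309 (s = 49144*(1/73309) = 49144/73309 ≈ 0.67037)
T(Q) = -63*Q/8
1/(s + T(z(V(4), -1))) = 1/(49144/73309 - 63*(3 + 4)/2) = 1/(49144/73309 - 63*7/2) = 1/(49144/73309 - 63/8*28) = 1/(49144/73309 - 441/2) = 1/(-32230981/146618) = -146618/32230981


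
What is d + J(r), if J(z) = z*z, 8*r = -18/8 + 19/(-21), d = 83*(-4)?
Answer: -149855663/451584 ≈ -331.84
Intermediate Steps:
d = -332
r = -265/672 (r = (-18/8 + 19/(-21))/8 = (-18*⅛ + 19*(-1/21))/8 = (-9/4 - 19/21)/8 = (⅛)*(-265/84) = -265/672 ≈ -0.39435)
J(z) = z²
d + J(r) = -332 + (-265/672)² = -332 + 70225/451584 = -149855663/451584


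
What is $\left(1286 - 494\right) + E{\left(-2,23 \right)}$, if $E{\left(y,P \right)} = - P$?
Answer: $769$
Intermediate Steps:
$\left(1286 - 494\right) + E{\left(-2,23 \right)} = \left(1286 - 494\right) - 23 = 792 - 23 = 769$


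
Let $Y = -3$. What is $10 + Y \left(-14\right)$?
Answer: $52$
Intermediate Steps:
$10 + Y \left(-14\right) = 10 - -42 = 10 + 42 = 52$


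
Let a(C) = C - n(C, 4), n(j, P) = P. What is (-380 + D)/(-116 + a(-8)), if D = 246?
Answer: 67/64 ≈ 1.0469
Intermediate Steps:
a(C) = -4 + C (a(C) = C - 1*4 = C - 4 = -4 + C)
(-380 + D)/(-116 + a(-8)) = (-380 + 246)/(-116 + (-4 - 8)) = -134/(-116 - 12) = -134/(-128) = -134*(-1/128) = 67/64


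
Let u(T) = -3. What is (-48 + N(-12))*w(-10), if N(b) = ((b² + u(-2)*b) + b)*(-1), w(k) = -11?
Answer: 2376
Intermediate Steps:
N(b) = -b² + 2*b (N(b) = ((b² - 3*b) + b)*(-1) = (b² - 2*b)*(-1) = -b² + 2*b)
(-48 + N(-12))*w(-10) = (-48 - 12*(2 - 1*(-12)))*(-11) = (-48 - 12*(2 + 12))*(-11) = (-48 - 12*14)*(-11) = (-48 - 168)*(-11) = -216*(-11) = 2376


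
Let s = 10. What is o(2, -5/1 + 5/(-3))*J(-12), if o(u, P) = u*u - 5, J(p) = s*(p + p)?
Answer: 240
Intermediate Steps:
J(p) = 20*p (J(p) = 10*(p + p) = 10*(2*p) = 20*p)
o(u, P) = -5 + u² (o(u, P) = u² - 5 = -5 + u²)
o(2, -5/1 + 5/(-3))*J(-12) = (-5 + 2²)*(20*(-12)) = (-5 + 4)*(-240) = -1*(-240) = 240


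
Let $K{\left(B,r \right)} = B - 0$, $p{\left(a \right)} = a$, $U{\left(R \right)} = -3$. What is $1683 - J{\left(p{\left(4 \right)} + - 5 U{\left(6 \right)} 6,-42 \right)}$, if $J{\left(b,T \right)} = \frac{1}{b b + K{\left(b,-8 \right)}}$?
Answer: $\frac{15029189}{8930} \approx 1683.0$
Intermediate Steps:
$K{\left(B,r \right)} = B$ ($K{\left(B,r \right)} = B + 0 = B$)
$J{\left(b,T \right)} = \frac{1}{b + b^{2}}$ ($J{\left(b,T \right)} = \frac{1}{b b + b} = \frac{1}{b^{2} + b} = \frac{1}{b + b^{2}}$)
$1683 - J{\left(p{\left(4 \right)} + - 5 U{\left(6 \right)} 6,-42 \right)} = 1683 - \frac{1}{\left(4 + \left(-5\right) \left(-3\right) 6\right) \left(1 + \left(4 + \left(-5\right) \left(-3\right) 6\right)\right)} = 1683 - \frac{1}{\left(4 + 15 \cdot 6\right) \left(1 + \left(4 + 15 \cdot 6\right)\right)} = 1683 - \frac{1}{\left(4 + 90\right) \left(1 + \left(4 + 90\right)\right)} = 1683 - \frac{1}{94 \left(1 + 94\right)} = 1683 - \frac{1}{94 \cdot 95} = 1683 - \frac{1}{94} \cdot \frac{1}{95} = 1683 - \frac{1}{8930} = \frac{15029189}{8930}$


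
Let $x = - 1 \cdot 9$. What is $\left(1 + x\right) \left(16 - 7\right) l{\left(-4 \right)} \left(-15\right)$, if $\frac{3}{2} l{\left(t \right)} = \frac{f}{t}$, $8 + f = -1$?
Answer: $1620$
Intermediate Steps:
$f = -9$ ($f = -8 - 1 = -9$)
$x = -9$ ($x = \left(-1\right) 9 = -9$)
$l{\left(t \right)} = - \frac{6}{t}$ ($l{\left(t \right)} = \frac{2 \left(- \frac{9}{t}\right)}{3} = - \frac{6}{t}$)
$\left(1 + x\right) \left(16 - 7\right) l{\left(-4 \right)} \left(-15\right) = \left(1 - 9\right) \left(16 - 7\right) \left(- \frac{6}{-4}\right) \left(-15\right) = \left(-8\right) 9 \left(\left(-6\right) \left(- \frac{1}{4}\right)\right) \left(-15\right) = \left(-72\right) \frac{3}{2} \left(-15\right) = \left(-108\right) \left(-15\right) = 1620$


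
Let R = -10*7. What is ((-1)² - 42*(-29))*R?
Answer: -85330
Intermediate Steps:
R = -70
((-1)² - 42*(-29))*R = ((-1)² - 42*(-29))*(-70) = (1 + 1218)*(-70) = 1219*(-70) = -85330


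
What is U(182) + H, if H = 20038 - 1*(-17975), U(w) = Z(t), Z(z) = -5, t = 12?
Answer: 38008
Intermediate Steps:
U(w) = -5
H = 38013 (H = 20038 + 17975 = 38013)
U(182) + H = -5 + 38013 = 38008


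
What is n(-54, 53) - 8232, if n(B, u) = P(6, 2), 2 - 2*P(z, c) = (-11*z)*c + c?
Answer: -8166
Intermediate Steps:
P(z, c) = 1 - c/2 + 11*c*z/2 (P(z, c) = 1 - ((-11*z)*c + c)/2 = 1 - (-11*c*z + c)/2 = 1 - (c - 11*c*z)/2 = 1 + (-c/2 + 11*c*z/2) = 1 - c/2 + 11*c*z/2)
n(B, u) = 66 (n(B, u) = 1 - ½*2 + (11/2)*2*6 = 1 - 1 + 66 = 66)
n(-54, 53) - 8232 = 66 - 8232 = -8166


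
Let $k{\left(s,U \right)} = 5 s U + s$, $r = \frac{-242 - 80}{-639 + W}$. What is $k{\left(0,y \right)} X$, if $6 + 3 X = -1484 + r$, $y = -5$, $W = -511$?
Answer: $0$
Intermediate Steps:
$r = \frac{7}{25}$ ($r = \frac{-242 - 80}{-639 - 511} = - \frac{322}{-1150} = \left(-322\right) \left(- \frac{1}{1150}\right) = \frac{7}{25} \approx 0.28$)
$X = - \frac{37243}{75}$ ($X = -2 + \frac{-1484 + \frac{7}{25}}{3} = -2 + \frac{1}{3} \left(- \frac{37093}{25}\right) = -2 - \frac{37093}{75} = - \frac{37243}{75} \approx -496.57$)
$k{\left(s,U \right)} = s + 5 U s$ ($k{\left(s,U \right)} = 5 U s + s = s + 5 U s$)
$k{\left(0,y \right)} X = 0 \left(1 + 5 \left(-5\right)\right) \left(- \frac{37243}{75}\right) = 0 \left(1 - 25\right) \left(- \frac{37243}{75}\right) = 0 \left(-24\right) \left(- \frac{37243}{75}\right) = 0 \left(- \frac{37243}{75}\right) = 0$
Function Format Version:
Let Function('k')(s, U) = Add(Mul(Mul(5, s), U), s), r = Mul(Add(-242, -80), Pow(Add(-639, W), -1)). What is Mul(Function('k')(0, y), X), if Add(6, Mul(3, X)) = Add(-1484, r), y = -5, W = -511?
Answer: 0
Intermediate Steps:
r = Rational(7, 25) (r = Mul(Add(-242, -80), Pow(Add(-639, -511), -1)) = Mul(-322, Pow(-1150, -1)) = Mul(-322, Rational(-1, 1150)) = Rational(7, 25) ≈ 0.28000)
X = Rational(-37243, 75) (X = Add(-2, Mul(Rational(1, 3), Add(-1484, Rational(7, 25)))) = Add(-2, Mul(Rational(1, 3), Rational(-37093, 25))) = Add(-2, Rational(-37093, 75)) = Rational(-37243, 75) ≈ -496.57)
Function('k')(s, U) = Add(s, Mul(5, U, s)) (Function('k')(s, U) = Add(Mul(5, U, s), s) = Add(s, Mul(5, U, s)))
Mul(Function('k')(0, y), X) = Mul(Mul(0, Add(1, Mul(5, -5))), Rational(-37243, 75)) = Mul(Mul(0, Add(1, -25)), Rational(-37243, 75)) = Mul(Mul(0, -24), Rational(-37243, 75)) = Mul(0, Rational(-37243, 75)) = 0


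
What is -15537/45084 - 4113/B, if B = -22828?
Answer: -271231/1649323 ≈ -0.16445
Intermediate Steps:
-15537/45084 - 4113/B = -15537/45084 - 4113/(-22828) = -15537*1/45084 - 4113*(-1/22828) = -5179/15028 + 4113/22828 = -271231/1649323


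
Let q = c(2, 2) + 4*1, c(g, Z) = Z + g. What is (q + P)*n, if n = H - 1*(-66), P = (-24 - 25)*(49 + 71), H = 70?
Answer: -798592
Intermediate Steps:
P = -5880 (P = -49*120 = -5880)
n = 136 (n = 70 - 1*(-66) = 70 + 66 = 136)
q = 8 (q = (2 + 2) + 4*1 = 4 + 4 = 8)
(q + P)*n = (8 - 5880)*136 = -5872*136 = -798592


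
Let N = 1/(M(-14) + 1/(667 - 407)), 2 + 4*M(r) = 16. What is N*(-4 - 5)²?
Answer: 21060/911 ≈ 23.117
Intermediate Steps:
M(r) = 7/2 (M(r) = -½ + (¼)*16 = -½ + 4 = 7/2)
N = 260/911 (N = 1/(7/2 + 1/(667 - 407)) = 1/(7/2 + 1/260) = 1/(911/260) = 260/911 ≈ 0.28540)
N*(-4 - 5)² = 260*(-4 - 5)²/911 = (260/911)*(-9)² = (260/911)*81 = 21060/911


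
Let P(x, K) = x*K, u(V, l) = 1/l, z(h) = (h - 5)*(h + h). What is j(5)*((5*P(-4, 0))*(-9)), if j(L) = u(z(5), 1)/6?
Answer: 0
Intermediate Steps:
z(h) = 2*h*(-5 + h) (z(h) = (-5 + h)*(2*h) = 2*h*(-5 + h))
j(L) = 1/6 (j(L) = 1/(1*6) = 1*(1/6) = 1/6)
P(x, K) = K*x
j(5)*((5*P(-4, 0))*(-9)) = ((5*(0*(-4)))*(-9))/6 = ((5*0)*(-9))/6 = (0*(-9))/6 = (1/6)*0 = 0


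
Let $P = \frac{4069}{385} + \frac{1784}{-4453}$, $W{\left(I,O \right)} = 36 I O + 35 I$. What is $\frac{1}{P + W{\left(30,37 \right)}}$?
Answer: $\frac{1714405}{70325181467} \approx 2.4378 \cdot 10^{-5}$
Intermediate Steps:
$W{\left(I,O \right)} = 35 I + 36 I O$ ($W{\left(I,O \right)} = 36 I O + 35 I = 35 I + 36 I O$)
$P = \frac{17432417}{1714405}$ ($P = 4069 \cdot \frac{1}{385} + 1784 \left(- \frac{1}{4453}\right) = \frac{4069}{385} - \frac{1784}{4453} = \frac{17432417}{1714405} \approx 10.168$)
$\frac{1}{P + W{\left(30,37 \right)}} = \frac{1}{\frac{17432417}{1714405} + 30 \left(35 + 36 \cdot 37\right)} = \frac{1}{\frac{17432417}{1714405} + 30 \left(35 + 1332\right)} = \frac{1}{\frac{17432417}{1714405} + 30 \cdot 1367} = \frac{1}{\frac{17432417}{1714405} + 41010} = \frac{1}{\frac{70325181467}{1714405}} = \frac{1714405}{70325181467}$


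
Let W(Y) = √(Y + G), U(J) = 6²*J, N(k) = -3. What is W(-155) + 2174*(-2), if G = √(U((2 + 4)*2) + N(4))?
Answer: -4348 + I*√(155 - √429) ≈ -4348.0 + 11.588*I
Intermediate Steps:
U(J) = 36*J
G = √429 (G = √(36*((2 + 4)*2) - 3) = √(36*(6*2) - 3) = √(36*12 - 3) = √(432 - 3) = √429 ≈ 20.712)
W(Y) = √(Y + √429)
W(-155) + 2174*(-2) = √(-155 + √429) + 2174*(-2) = √(-155 + √429) - 4348 = -4348 + √(-155 + √429)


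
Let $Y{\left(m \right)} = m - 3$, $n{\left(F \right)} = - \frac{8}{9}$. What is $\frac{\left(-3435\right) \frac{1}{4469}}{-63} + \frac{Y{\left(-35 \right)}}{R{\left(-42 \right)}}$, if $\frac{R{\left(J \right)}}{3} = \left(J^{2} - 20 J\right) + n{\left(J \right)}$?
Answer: $\frac{8063137}{1099347186} \approx 0.0073345$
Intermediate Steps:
$n{\left(F \right)} = - \frac{8}{9}$ ($n{\left(F \right)} = \left(-8\right) \frac{1}{9} = - \frac{8}{9}$)
$Y{\left(m \right)} = -3 + m$ ($Y{\left(m \right)} = m - 3 = -3 + m$)
$R{\left(J \right)} = - \frac{8}{3} - 60 J + 3 J^{2}$ ($R{\left(J \right)} = 3 \left(\left(J^{2} - 20 J\right) - \frac{8}{9}\right) = 3 \left(- \frac{8}{9} + J^{2} - 20 J\right) = - \frac{8}{3} - 60 J + 3 J^{2}$)
$\frac{\left(-3435\right) \frac{1}{4469}}{-63} + \frac{Y{\left(-35 \right)}}{R{\left(-42 \right)}} = \frac{\left(-3435\right) \frac{1}{4469}}{-63} + \frac{-3 - 35}{- \frac{8}{3} - -2520 + 3 \left(-42\right)^{2}} = \left(-3435\right) \frac{1}{4469} \left(- \frac{1}{63}\right) - \frac{38}{- \frac{8}{3} + 2520 + 3 \cdot 1764} = \left(- \frac{3435}{4469}\right) \left(- \frac{1}{63}\right) - \frac{38}{- \frac{8}{3} + 2520 + 5292} = \frac{1145}{93849} - \frac{38}{\frac{23428}{3}} = \frac{1145}{93849} - \frac{57}{11714} = \frac{8063137}{1099347186}$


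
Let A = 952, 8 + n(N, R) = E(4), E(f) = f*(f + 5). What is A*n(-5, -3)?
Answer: 26656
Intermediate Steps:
E(f) = f*(5 + f)
n(N, R) = 28 (n(N, R) = -8 + 4*(5 + 4) = -8 + 4*9 = -8 + 36 = 28)
A*n(-5, -3) = 952*28 = 26656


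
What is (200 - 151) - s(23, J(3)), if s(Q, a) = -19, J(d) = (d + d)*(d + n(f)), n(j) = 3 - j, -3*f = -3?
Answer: 68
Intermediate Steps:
f = 1 (f = -⅓*(-3) = 1)
J(d) = 2*d*(2 + d) (J(d) = (d + d)*(d + (3 - 1*1)) = (2*d)*(d + (3 - 1)) = (2*d)*(d + 2) = (2*d)*(2 + d) = 2*d*(2 + d))
(200 - 151) - s(23, J(3)) = (200 - 151) - 1*(-19) = 49 + 19 = 68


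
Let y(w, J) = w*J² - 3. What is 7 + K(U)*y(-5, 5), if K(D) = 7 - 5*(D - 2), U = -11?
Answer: -9209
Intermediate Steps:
K(D) = 17 - 5*D (K(D) = 7 - 5*(-2 + D) = 7 + (10 - 5*D) = 17 - 5*D)
y(w, J) = -3 + w*J²
7 + K(U)*y(-5, 5) = 7 + (17 - 5*(-11))*(-3 - 5*5²) = 7 + (17 + 55)*(-3 - 5*25) = 7 + 72*(-3 - 125) = 7 + 72*(-128) = 7 - 9216 = -9209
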